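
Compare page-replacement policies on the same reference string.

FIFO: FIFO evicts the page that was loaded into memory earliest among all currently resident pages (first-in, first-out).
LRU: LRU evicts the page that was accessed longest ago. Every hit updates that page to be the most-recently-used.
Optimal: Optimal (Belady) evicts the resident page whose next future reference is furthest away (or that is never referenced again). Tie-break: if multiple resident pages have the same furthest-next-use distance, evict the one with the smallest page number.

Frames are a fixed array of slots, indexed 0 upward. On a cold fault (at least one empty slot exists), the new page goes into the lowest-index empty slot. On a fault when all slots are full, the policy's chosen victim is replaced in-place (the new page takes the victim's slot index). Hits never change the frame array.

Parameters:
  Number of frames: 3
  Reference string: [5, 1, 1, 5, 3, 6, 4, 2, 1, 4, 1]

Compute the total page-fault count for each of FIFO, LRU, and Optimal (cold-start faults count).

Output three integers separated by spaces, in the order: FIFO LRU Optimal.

Answer: 7 7 6

Derivation:
--- FIFO ---
  step 0: ref 5 -> FAULT, frames=[5,-,-] (faults so far: 1)
  step 1: ref 1 -> FAULT, frames=[5,1,-] (faults so far: 2)
  step 2: ref 1 -> HIT, frames=[5,1,-] (faults so far: 2)
  step 3: ref 5 -> HIT, frames=[5,1,-] (faults so far: 2)
  step 4: ref 3 -> FAULT, frames=[5,1,3] (faults so far: 3)
  step 5: ref 6 -> FAULT, evict 5, frames=[6,1,3] (faults so far: 4)
  step 6: ref 4 -> FAULT, evict 1, frames=[6,4,3] (faults so far: 5)
  step 7: ref 2 -> FAULT, evict 3, frames=[6,4,2] (faults so far: 6)
  step 8: ref 1 -> FAULT, evict 6, frames=[1,4,2] (faults so far: 7)
  step 9: ref 4 -> HIT, frames=[1,4,2] (faults so far: 7)
  step 10: ref 1 -> HIT, frames=[1,4,2] (faults so far: 7)
  FIFO total faults: 7
--- LRU ---
  step 0: ref 5 -> FAULT, frames=[5,-,-] (faults so far: 1)
  step 1: ref 1 -> FAULT, frames=[5,1,-] (faults so far: 2)
  step 2: ref 1 -> HIT, frames=[5,1,-] (faults so far: 2)
  step 3: ref 5 -> HIT, frames=[5,1,-] (faults so far: 2)
  step 4: ref 3 -> FAULT, frames=[5,1,3] (faults so far: 3)
  step 5: ref 6 -> FAULT, evict 1, frames=[5,6,3] (faults so far: 4)
  step 6: ref 4 -> FAULT, evict 5, frames=[4,6,3] (faults so far: 5)
  step 7: ref 2 -> FAULT, evict 3, frames=[4,6,2] (faults so far: 6)
  step 8: ref 1 -> FAULT, evict 6, frames=[4,1,2] (faults so far: 7)
  step 9: ref 4 -> HIT, frames=[4,1,2] (faults so far: 7)
  step 10: ref 1 -> HIT, frames=[4,1,2] (faults so far: 7)
  LRU total faults: 7
--- Optimal ---
  step 0: ref 5 -> FAULT, frames=[5,-,-] (faults so far: 1)
  step 1: ref 1 -> FAULT, frames=[5,1,-] (faults so far: 2)
  step 2: ref 1 -> HIT, frames=[5,1,-] (faults so far: 2)
  step 3: ref 5 -> HIT, frames=[5,1,-] (faults so far: 2)
  step 4: ref 3 -> FAULT, frames=[5,1,3] (faults so far: 3)
  step 5: ref 6 -> FAULT, evict 3, frames=[5,1,6] (faults so far: 4)
  step 6: ref 4 -> FAULT, evict 5, frames=[4,1,6] (faults so far: 5)
  step 7: ref 2 -> FAULT, evict 6, frames=[4,1,2] (faults so far: 6)
  step 8: ref 1 -> HIT, frames=[4,1,2] (faults so far: 6)
  step 9: ref 4 -> HIT, frames=[4,1,2] (faults so far: 6)
  step 10: ref 1 -> HIT, frames=[4,1,2] (faults so far: 6)
  Optimal total faults: 6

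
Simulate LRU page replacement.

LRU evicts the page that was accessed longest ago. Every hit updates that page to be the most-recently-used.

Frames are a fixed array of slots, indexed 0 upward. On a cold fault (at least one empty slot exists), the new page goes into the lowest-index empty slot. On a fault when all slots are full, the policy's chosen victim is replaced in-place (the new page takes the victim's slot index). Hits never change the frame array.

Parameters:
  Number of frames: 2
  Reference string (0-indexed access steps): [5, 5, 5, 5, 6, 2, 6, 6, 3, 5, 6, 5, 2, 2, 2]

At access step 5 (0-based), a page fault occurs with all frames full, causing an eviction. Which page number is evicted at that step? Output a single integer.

Step 0: ref 5 -> FAULT, frames=[5,-]
Step 1: ref 5 -> HIT, frames=[5,-]
Step 2: ref 5 -> HIT, frames=[5,-]
Step 3: ref 5 -> HIT, frames=[5,-]
Step 4: ref 6 -> FAULT, frames=[5,6]
Step 5: ref 2 -> FAULT, evict 5, frames=[2,6]
At step 5: evicted page 5

Answer: 5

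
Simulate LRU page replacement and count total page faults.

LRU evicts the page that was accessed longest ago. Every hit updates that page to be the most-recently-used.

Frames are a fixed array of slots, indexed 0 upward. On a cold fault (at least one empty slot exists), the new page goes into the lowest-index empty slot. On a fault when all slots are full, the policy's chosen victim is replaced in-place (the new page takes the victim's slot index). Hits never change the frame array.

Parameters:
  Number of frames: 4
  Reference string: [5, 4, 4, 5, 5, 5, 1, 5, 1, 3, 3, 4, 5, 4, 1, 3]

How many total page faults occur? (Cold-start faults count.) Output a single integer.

Step 0: ref 5 → FAULT, frames=[5,-,-,-]
Step 1: ref 4 → FAULT, frames=[5,4,-,-]
Step 2: ref 4 → HIT, frames=[5,4,-,-]
Step 3: ref 5 → HIT, frames=[5,4,-,-]
Step 4: ref 5 → HIT, frames=[5,4,-,-]
Step 5: ref 5 → HIT, frames=[5,4,-,-]
Step 6: ref 1 → FAULT, frames=[5,4,1,-]
Step 7: ref 5 → HIT, frames=[5,4,1,-]
Step 8: ref 1 → HIT, frames=[5,4,1,-]
Step 9: ref 3 → FAULT, frames=[5,4,1,3]
Step 10: ref 3 → HIT, frames=[5,4,1,3]
Step 11: ref 4 → HIT, frames=[5,4,1,3]
Step 12: ref 5 → HIT, frames=[5,4,1,3]
Step 13: ref 4 → HIT, frames=[5,4,1,3]
Step 14: ref 1 → HIT, frames=[5,4,1,3]
Step 15: ref 3 → HIT, frames=[5,4,1,3]
Total faults: 4

Answer: 4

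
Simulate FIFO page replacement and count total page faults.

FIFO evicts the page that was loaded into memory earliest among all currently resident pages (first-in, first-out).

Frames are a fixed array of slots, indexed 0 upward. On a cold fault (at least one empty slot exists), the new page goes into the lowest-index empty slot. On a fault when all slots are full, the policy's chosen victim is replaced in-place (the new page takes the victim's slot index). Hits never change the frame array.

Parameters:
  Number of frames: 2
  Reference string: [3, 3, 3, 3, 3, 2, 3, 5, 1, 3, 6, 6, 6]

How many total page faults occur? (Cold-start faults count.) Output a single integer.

Step 0: ref 3 → FAULT, frames=[3,-]
Step 1: ref 3 → HIT, frames=[3,-]
Step 2: ref 3 → HIT, frames=[3,-]
Step 3: ref 3 → HIT, frames=[3,-]
Step 4: ref 3 → HIT, frames=[3,-]
Step 5: ref 2 → FAULT, frames=[3,2]
Step 6: ref 3 → HIT, frames=[3,2]
Step 7: ref 5 → FAULT (evict 3), frames=[5,2]
Step 8: ref 1 → FAULT (evict 2), frames=[5,1]
Step 9: ref 3 → FAULT (evict 5), frames=[3,1]
Step 10: ref 6 → FAULT (evict 1), frames=[3,6]
Step 11: ref 6 → HIT, frames=[3,6]
Step 12: ref 6 → HIT, frames=[3,6]
Total faults: 6

Answer: 6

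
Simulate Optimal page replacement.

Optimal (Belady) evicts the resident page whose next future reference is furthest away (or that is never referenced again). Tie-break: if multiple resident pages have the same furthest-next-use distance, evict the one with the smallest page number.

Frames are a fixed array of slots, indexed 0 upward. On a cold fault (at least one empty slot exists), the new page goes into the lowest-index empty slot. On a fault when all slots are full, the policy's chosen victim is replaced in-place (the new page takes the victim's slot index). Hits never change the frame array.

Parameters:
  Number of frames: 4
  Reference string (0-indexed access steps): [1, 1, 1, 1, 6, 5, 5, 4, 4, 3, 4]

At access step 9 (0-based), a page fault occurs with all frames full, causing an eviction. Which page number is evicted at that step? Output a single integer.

Step 0: ref 1 -> FAULT, frames=[1,-,-,-]
Step 1: ref 1 -> HIT, frames=[1,-,-,-]
Step 2: ref 1 -> HIT, frames=[1,-,-,-]
Step 3: ref 1 -> HIT, frames=[1,-,-,-]
Step 4: ref 6 -> FAULT, frames=[1,6,-,-]
Step 5: ref 5 -> FAULT, frames=[1,6,5,-]
Step 6: ref 5 -> HIT, frames=[1,6,5,-]
Step 7: ref 4 -> FAULT, frames=[1,6,5,4]
Step 8: ref 4 -> HIT, frames=[1,6,5,4]
Step 9: ref 3 -> FAULT, evict 1, frames=[3,6,5,4]
At step 9: evicted page 1

Answer: 1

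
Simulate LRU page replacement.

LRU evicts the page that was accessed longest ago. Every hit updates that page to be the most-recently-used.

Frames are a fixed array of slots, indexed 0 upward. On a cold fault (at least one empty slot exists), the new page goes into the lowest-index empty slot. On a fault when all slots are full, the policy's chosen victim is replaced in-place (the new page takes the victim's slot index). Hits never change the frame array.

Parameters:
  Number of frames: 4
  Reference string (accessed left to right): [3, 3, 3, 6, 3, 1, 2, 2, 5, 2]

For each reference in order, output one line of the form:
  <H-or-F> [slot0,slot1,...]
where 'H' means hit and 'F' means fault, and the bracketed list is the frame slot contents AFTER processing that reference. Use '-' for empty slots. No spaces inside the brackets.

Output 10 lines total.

F [3,-,-,-]
H [3,-,-,-]
H [3,-,-,-]
F [3,6,-,-]
H [3,6,-,-]
F [3,6,1,-]
F [3,6,1,2]
H [3,6,1,2]
F [3,5,1,2]
H [3,5,1,2]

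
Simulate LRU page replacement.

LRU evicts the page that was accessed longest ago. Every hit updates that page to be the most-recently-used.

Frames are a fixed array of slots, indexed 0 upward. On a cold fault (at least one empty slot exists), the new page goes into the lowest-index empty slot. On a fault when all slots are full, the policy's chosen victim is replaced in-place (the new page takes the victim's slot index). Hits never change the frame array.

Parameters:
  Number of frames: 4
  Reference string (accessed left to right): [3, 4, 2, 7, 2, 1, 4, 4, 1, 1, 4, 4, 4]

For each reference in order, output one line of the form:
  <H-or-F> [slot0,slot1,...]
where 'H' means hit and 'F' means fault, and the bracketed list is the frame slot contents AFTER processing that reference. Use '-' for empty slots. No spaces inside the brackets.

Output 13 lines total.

F [3,-,-,-]
F [3,4,-,-]
F [3,4,2,-]
F [3,4,2,7]
H [3,4,2,7]
F [1,4,2,7]
H [1,4,2,7]
H [1,4,2,7]
H [1,4,2,7]
H [1,4,2,7]
H [1,4,2,7]
H [1,4,2,7]
H [1,4,2,7]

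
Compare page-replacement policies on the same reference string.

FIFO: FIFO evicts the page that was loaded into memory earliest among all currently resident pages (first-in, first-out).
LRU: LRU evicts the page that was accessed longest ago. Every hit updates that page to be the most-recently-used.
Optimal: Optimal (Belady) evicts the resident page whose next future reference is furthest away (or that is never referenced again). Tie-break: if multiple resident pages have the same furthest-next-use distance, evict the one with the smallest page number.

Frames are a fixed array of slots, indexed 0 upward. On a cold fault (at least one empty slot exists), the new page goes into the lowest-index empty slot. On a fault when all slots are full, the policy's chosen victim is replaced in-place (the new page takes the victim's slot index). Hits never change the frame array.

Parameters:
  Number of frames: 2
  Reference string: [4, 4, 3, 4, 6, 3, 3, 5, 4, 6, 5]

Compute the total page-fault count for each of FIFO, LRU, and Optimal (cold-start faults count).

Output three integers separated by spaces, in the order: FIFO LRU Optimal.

Answer: 7 8 6

Derivation:
--- FIFO ---
  step 0: ref 4 -> FAULT, frames=[4,-] (faults so far: 1)
  step 1: ref 4 -> HIT, frames=[4,-] (faults so far: 1)
  step 2: ref 3 -> FAULT, frames=[4,3] (faults so far: 2)
  step 3: ref 4 -> HIT, frames=[4,3] (faults so far: 2)
  step 4: ref 6 -> FAULT, evict 4, frames=[6,3] (faults so far: 3)
  step 5: ref 3 -> HIT, frames=[6,3] (faults so far: 3)
  step 6: ref 3 -> HIT, frames=[6,3] (faults so far: 3)
  step 7: ref 5 -> FAULT, evict 3, frames=[6,5] (faults so far: 4)
  step 8: ref 4 -> FAULT, evict 6, frames=[4,5] (faults so far: 5)
  step 9: ref 6 -> FAULT, evict 5, frames=[4,6] (faults so far: 6)
  step 10: ref 5 -> FAULT, evict 4, frames=[5,6] (faults so far: 7)
  FIFO total faults: 7
--- LRU ---
  step 0: ref 4 -> FAULT, frames=[4,-] (faults so far: 1)
  step 1: ref 4 -> HIT, frames=[4,-] (faults so far: 1)
  step 2: ref 3 -> FAULT, frames=[4,3] (faults so far: 2)
  step 3: ref 4 -> HIT, frames=[4,3] (faults so far: 2)
  step 4: ref 6 -> FAULT, evict 3, frames=[4,6] (faults so far: 3)
  step 5: ref 3 -> FAULT, evict 4, frames=[3,6] (faults so far: 4)
  step 6: ref 3 -> HIT, frames=[3,6] (faults so far: 4)
  step 7: ref 5 -> FAULT, evict 6, frames=[3,5] (faults so far: 5)
  step 8: ref 4 -> FAULT, evict 3, frames=[4,5] (faults so far: 6)
  step 9: ref 6 -> FAULT, evict 5, frames=[4,6] (faults so far: 7)
  step 10: ref 5 -> FAULT, evict 4, frames=[5,6] (faults so far: 8)
  LRU total faults: 8
--- Optimal ---
  step 0: ref 4 -> FAULT, frames=[4,-] (faults so far: 1)
  step 1: ref 4 -> HIT, frames=[4,-] (faults so far: 1)
  step 2: ref 3 -> FAULT, frames=[4,3] (faults so far: 2)
  step 3: ref 4 -> HIT, frames=[4,3] (faults so far: 2)
  step 4: ref 6 -> FAULT, evict 4, frames=[6,3] (faults so far: 3)
  step 5: ref 3 -> HIT, frames=[6,3] (faults so far: 3)
  step 6: ref 3 -> HIT, frames=[6,3] (faults so far: 3)
  step 7: ref 5 -> FAULT, evict 3, frames=[6,5] (faults so far: 4)
  step 8: ref 4 -> FAULT, evict 5, frames=[6,4] (faults so far: 5)
  step 9: ref 6 -> HIT, frames=[6,4] (faults so far: 5)
  step 10: ref 5 -> FAULT, evict 4, frames=[6,5] (faults so far: 6)
  Optimal total faults: 6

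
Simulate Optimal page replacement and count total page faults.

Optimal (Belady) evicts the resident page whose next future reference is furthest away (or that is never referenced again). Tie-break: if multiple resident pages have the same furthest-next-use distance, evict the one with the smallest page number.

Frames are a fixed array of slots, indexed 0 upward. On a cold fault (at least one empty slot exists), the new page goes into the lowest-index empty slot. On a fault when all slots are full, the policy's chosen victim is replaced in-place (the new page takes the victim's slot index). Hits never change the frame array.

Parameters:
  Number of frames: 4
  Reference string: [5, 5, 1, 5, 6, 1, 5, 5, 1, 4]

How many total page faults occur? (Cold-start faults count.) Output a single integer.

Step 0: ref 5 → FAULT, frames=[5,-,-,-]
Step 1: ref 5 → HIT, frames=[5,-,-,-]
Step 2: ref 1 → FAULT, frames=[5,1,-,-]
Step 3: ref 5 → HIT, frames=[5,1,-,-]
Step 4: ref 6 → FAULT, frames=[5,1,6,-]
Step 5: ref 1 → HIT, frames=[5,1,6,-]
Step 6: ref 5 → HIT, frames=[5,1,6,-]
Step 7: ref 5 → HIT, frames=[5,1,6,-]
Step 8: ref 1 → HIT, frames=[5,1,6,-]
Step 9: ref 4 → FAULT, frames=[5,1,6,4]
Total faults: 4

Answer: 4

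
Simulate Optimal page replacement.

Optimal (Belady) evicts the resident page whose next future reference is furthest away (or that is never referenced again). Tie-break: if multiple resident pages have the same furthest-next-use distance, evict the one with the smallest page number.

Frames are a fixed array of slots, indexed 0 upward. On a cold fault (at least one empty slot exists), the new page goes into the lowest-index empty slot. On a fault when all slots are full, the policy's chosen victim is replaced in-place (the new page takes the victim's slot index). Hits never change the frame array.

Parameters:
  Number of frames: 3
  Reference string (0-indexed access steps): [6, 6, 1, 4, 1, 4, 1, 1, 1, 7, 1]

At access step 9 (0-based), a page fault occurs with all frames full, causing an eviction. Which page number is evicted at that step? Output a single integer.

Step 0: ref 6 -> FAULT, frames=[6,-,-]
Step 1: ref 6 -> HIT, frames=[6,-,-]
Step 2: ref 1 -> FAULT, frames=[6,1,-]
Step 3: ref 4 -> FAULT, frames=[6,1,4]
Step 4: ref 1 -> HIT, frames=[6,1,4]
Step 5: ref 4 -> HIT, frames=[6,1,4]
Step 6: ref 1 -> HIT, frames=[6,1,4]
Step 7: ref 1 -> HIT, frames=[6,1,4]
Step 8: ref 1 -> HIT, frames=[6,1,4]
Step 9: ref 7 -> FAULT, evict 4, frames=[6,1,7]
At step 9: evicted page 4

Answer: 4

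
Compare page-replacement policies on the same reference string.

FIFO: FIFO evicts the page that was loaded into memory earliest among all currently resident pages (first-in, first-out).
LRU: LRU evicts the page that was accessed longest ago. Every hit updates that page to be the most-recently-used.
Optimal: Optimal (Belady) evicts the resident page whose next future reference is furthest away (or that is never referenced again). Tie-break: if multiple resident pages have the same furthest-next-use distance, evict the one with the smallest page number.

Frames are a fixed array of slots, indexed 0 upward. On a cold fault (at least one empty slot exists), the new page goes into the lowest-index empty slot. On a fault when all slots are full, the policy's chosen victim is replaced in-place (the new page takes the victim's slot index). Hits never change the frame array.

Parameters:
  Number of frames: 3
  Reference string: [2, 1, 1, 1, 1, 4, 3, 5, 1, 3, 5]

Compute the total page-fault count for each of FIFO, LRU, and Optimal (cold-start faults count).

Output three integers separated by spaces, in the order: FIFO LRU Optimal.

--- FIFO ---
  step 0: ref 2 -> FAULT, frames=[2,-,-] (faults so far: 1)
  step 1: ref 1 -> FAULT, frames=[2,1,-] (faults so far: 2)
  step 2: ref 1 -> HIT, frames=[2,1,-] (faults so far: 2)
  step 3: ref 1 -> HIT, frames=[2,1,-] (faults so far: 2)
  step 4: ref 1 -> HIT, frames=[2,1,-] (faults so far: 2)
  step 5: ref 4 -> FAULT, frames=[2,1,4] (faults so far: 3)
  step 6: ref 3 -> FAULT, evict 2, frames=[3,1,4] (faults so far: 4)
  step 7: ref 5 -> FAULT, evict 1, frames=[3,5,4] (faults so far: 5)
  step 8: ref 1 -> FAULT, evict 4, frames=[3,5,1] (faults so far: 6)
  step 9: ref 3 -> HIT, frames=[3,5,1] (faults so far: 6)
  step 10: ref 5 -> HIT, frames=[3,5,1] (faults so far: 6)
  FIFO total faults: 6
--- LRU ---
  step 0: ref 2 -> FAULT, frames=[2,-,-] (faults so far: 1)
  step 1: ref 1 -> FAULT, frames=[2,1,-] (faults so far: 2)
  step 2: ref 1 -> HIT, frames=[2,1,-] (faults so far: 2)
  step 3: ref 1 -> HIT, frames=[2,1,-] (faults so far: 2)
  step 4: ref 1 -> HIT, frames=[2,1,-] (faults so far: 2)
  step 5: ref 4 -> FAULT, frames=[2,1,4] (faults so far: 3)
  step 6: ref 3 -> FAULT, evict 2, frames=[3,1,4] (faults so far: 4)
  step 7: ref 5 -> FAULT, evict 1, frames=[3,5,4] (faults so far: 5)
  step 8: ref 1 -> FAULT, evict 4, frames=[3,5,1] (faults so far: 6)
  step 9: ref 3 -> HIT, frames=[3,5,1] (faults so far: 6)
  step 10: ref 5 -> HIT, frames=[3,5,1] (faults so far: 6)
  LRU total faults: 6
--- Optimal ---
  step 0: ref 2 -> FAULT, frames=[2,-,-] (faults so far: 1)
  step 1: ref 1 -> FAULT, frames=[2,1,-] (faults so far: 2)
  step 2: ref 1 -> HIT, frames=[2,1,-] (faults so far: 2)
  step 3: ref 1 -> HIT, frames=[2,1,-] (faults so far: 2)
  step 4: ref 1 -> HIT, frames=[2,1,-] (faults so far: 2)
  step 5: ref 4 -> FAULT, frames=[2,1,4] (faults so far: 3)
  step 6: ref 3 -> FAULT, evict 2, frames=[3,1,4] (faults so far: 4)
  step 7: ref 5 -> FAULT, evict 4, frames=[3,1,5] (faults so far: 5)
  step 8: ref 1 -> HIT, frames=[3,1,5] (faults so far: 5)
  step 9: ref 3 -> HIT, frames=[3,1,5] (faults so far: 5)
  step 10: ref 5 -> HIT, frames=[3,1,5] (faults so far: 5)
  Optimal total faults: 5

Answer: 6 6 5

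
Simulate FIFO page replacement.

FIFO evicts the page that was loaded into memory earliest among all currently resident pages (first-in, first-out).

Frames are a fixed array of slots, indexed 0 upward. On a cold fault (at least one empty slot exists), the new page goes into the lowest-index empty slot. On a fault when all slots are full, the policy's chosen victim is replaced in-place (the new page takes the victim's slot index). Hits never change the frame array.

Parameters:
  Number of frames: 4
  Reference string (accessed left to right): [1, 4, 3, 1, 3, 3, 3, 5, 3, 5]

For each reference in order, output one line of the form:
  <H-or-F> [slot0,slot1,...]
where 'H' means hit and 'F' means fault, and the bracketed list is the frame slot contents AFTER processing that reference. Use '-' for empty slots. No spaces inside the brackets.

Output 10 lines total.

F [1,-,-,-]
F [1,4,-,-]
F [1,4,3,-]
H [1,4,3,-]
H [1,4,3,-]
H [1,4,3,-]
H [1,4,3,-]
F [1,4,3,5]
H [1,4,3,5]
H [1,4,3,5]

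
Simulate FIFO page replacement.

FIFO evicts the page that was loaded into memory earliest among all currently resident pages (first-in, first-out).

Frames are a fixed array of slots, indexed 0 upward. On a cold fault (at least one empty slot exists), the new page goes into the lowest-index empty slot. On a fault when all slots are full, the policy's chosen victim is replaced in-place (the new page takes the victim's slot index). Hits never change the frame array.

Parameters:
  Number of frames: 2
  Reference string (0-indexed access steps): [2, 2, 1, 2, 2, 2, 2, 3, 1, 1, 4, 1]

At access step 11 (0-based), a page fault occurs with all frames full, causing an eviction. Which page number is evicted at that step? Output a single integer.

Step 0: ref 2 -> FAULT, frames=[2,-]
Step 1: ref 2 -> HIT, frames=[2,-]
Step 2: ref 1 -> FAULT, frames=[2,1]
Step 3: ref 2 -> HIT, frames=[2,1]
Step 4: ref 2 -> HIT, frames=[2,1]
Step 5: ref 2 -> HIT, frames=[2,1]
Step 6: ref 2 -> HIT, frames=[2,1]
Step 7: ref 3 -> FAULT, evict 2, frames=[3,1]
Step 8: ref 1 -> HIT, frames=[3,1]
Step 9: ref 1 -> HIT, frames=[3,1]
Step 10: ref 4 -> FAULT, evict 1, frames=[3,4]
Step 11: ref 1 -> FAULT, evict 3, frames=[1,4]
At step 11: evicted page 3

Answer: 3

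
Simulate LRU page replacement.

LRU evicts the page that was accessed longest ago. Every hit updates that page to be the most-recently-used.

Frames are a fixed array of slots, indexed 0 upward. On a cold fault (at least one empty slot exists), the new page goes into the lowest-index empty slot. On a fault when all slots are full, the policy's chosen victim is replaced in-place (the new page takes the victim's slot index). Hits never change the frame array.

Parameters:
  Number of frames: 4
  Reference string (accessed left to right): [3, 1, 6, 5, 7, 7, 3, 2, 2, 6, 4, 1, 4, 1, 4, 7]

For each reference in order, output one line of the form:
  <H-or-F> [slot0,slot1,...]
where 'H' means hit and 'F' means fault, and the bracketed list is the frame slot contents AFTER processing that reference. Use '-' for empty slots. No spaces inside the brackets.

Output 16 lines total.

F [3,-,-,-]
F [3,1,-,-]
F [3,1,6,-]
F [3,1,6,5]
F [7,1,6,5]
H [7,1,6,5]
F [7,3,6,5]
F [7,3,2,5]
H [7,3,2,5]
F [7,3,2,6]
F [4,3,2,6]
F [4,1,2,6]
H [4,1,2,6]
H [4,1,2,6]
H [4,1,2,6]
F [4,1,7,6]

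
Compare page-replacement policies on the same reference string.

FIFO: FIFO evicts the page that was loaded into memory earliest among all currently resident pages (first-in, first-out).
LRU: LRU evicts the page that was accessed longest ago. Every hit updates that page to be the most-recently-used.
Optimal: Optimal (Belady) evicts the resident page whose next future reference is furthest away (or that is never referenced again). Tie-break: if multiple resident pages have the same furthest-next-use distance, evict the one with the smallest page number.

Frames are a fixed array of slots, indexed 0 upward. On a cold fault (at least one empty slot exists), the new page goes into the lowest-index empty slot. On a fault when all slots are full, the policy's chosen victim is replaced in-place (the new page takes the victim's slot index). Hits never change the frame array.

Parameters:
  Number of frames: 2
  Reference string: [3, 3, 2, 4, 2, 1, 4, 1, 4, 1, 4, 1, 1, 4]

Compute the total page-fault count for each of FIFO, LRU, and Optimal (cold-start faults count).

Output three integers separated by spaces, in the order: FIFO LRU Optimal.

--- FIFO ---
  step 0: ref 3 -> FAULT, frames=[3,-] (faults so far: 1)
  step 1: ref 3 -> HIT, frames=[3,-] (faults so far: 1)
  step 2: ref 2 -> FAULT, frames=[3,2] (faults so far: 2)
  step 3: ref 4 -> FAULT, evict 3, frames=[4,2] (faults so far: 3)
  step 4: ref 2 -> HIT, frames=[4,2] (faults so far: 3)
  step 5: ref 1 -> FAULT, evict 2, frames=[4,1] (faults so far: 4)
  step 6: ref 4 -> HIT, frames=[4,1] (faults so far: 4)
  step 7: ref 1 -> HIT, frames=[4,1] (faults so far: 4)
  step 8: ref 4 -> HIT, frames=[4,1] (faults so far: 4)
  step 9: ref 1 -> HIT, frames=[4,1] (faults so far: 4)
  step 10: ref 4 -> HIT, frames=[4,1] (faults so far: 4)
  step 11: ref 1 -> HIT, frames=[4,1] (faults so far: 4)
  step 12: ref 1 -> HIT, frames=[4,1] (faults so far: 4)
  step 13: ref 4 -> HIT, frames=[4,1] (faults so far: 4)
  FIFO total faults: 4
--- LRU ---
  step 0: ref 3 -> FAULT, frames=[3,-] (faults so far: 1)
  step 1: ref 3 -> HIT, frames=[3,-] (faults so far: 1)
  step 2: ref 2 -> FAULT, frames=[3,2] (faults so far: 2)
  step 3: ref 4 -> FAULT, evict 3, frames=[4,2] (faults so far: 3)
  step 4: ref 2 -> HIT, frames=[4,2] (faults so far: 3)
  step 5: ref 1 -> FAULT, evict 4, frames=[1,2] (faults so far: 4)
  step 6: ref 4 -> FAULT, evict 2, frames=[1,4] (faults so far: 5)
  step 7: ref 1 -> HIT, frames=[1,4] (faults so far: 5)
  step 8: ref 4 -> HIT, frames=[1,4] (faults so far: 5)
  step 9: ref 1 -> HIT, frames=[1,4] (faults so far: 5)
  step 10: ref 4 -> HIT, frames=[1,4] (faults so far: 5)
  step 11: ref 1 -> HIT, frames=[1,4] (faults so far: 5)
  step 12: ref 1 -> HIT, frames=[1,4] (faults so far: 5)
  step 13: ref 4 -> HIT, frames=[1,4] (faults so far: 5)
  LRU total faults: 5
--- Optimal ---
  step 0: ref 3 -> FAULT, frames=[3,-] (faults so far: 1)
  step 1: ref 3 -> HIT, frames=[3,-] (faults so far: 1)
  step 2: ref 2 -> FAULT, frames=[3,2] (faults so far: 2)
  step 3: ref 4 -> FAULT, evict 3, frames=[4,2] (faults so far: 3)
  step 4: ref 2 -> HIT, frames=[4,2] (faults so far: 3)
  step 5: ref 1 -> FAULT, evict 2, frames=[4,1] (faults so far: 4)
  step 6: ref 4 -> HIT, frames=[4,1] (faults so far: 4)
  step 7: ref 1 -> HIT, frames=[4,1] (faults so far: 4)
  step 8: ref 4 -> HIT, frames=[4,1] (faults so far: 4)
  step 9: ref 1 -> HIT, frames=[4,1] (faults so far: 4)
  step 10: ref 4 -> HIT, frames=[4,1] (faults so far: 4)
  step 11: ref 1 -> HIT, frames=[4,1] (faults so far: 4)
  step 12: ref 1 -> HIT, frames=[4,1] (faults so far: 4)
  step 13: ref 4 -> HIT, frames=[4,1] (faults so far: 4)
  Optimal total faults: 4

Answer: 4 5 4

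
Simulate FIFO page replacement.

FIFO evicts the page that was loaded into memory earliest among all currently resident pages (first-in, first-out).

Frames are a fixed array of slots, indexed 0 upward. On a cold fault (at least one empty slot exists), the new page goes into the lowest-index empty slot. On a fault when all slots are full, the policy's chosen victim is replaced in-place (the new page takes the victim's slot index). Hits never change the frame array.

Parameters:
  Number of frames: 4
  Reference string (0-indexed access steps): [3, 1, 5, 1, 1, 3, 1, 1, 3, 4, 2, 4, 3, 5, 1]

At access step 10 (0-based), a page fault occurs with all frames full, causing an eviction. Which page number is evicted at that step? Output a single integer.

Answer: 3

Derivation:
Step 0: ref 3 -> FAULT, frames=[3,-,-,-]
Step 1: ref 1 -> FAULT, frames=[3,1,-,-]
Step 2: ref 5 -> FAULT, frames=[3,1,5,-]
Step 3: ref 1 -> HIT, frames=[3,1,5,-]
Step 4: ref 1 -> HIT, frames=[3,1,5,-]
Step 5: ref 3 -> HIT, frames=[3,1,5,-]
Step 6: ref 1 -> HIT, frames=[3,1,5,-]
Step 7: ref 1 -> HIT, frames=[3,1,5,-]
Step 8: ref 3 -> HIT, frames=[3,1,5,-]
Step 9: ref 4 -> FAULT, frames=[3,1,5,4]
Step 10: ref 2 -> FAULT, evict 3, frames=[2,1,5,4]
At step 10: evicted page 3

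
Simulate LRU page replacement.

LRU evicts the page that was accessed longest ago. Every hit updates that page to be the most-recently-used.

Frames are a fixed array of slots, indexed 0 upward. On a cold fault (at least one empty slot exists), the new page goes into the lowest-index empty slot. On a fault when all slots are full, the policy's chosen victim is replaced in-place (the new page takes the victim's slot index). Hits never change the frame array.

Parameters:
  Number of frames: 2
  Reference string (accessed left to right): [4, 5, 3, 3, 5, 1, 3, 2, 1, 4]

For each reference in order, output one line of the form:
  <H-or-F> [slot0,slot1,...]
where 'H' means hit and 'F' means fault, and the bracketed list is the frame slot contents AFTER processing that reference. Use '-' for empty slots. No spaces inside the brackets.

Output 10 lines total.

F [4,-]
F [4,5]
F [3,5]
H [3,5]
H [3,5]
F [1,5]
F [1,3]
F [2,3]
F [2,1]
F [4,1]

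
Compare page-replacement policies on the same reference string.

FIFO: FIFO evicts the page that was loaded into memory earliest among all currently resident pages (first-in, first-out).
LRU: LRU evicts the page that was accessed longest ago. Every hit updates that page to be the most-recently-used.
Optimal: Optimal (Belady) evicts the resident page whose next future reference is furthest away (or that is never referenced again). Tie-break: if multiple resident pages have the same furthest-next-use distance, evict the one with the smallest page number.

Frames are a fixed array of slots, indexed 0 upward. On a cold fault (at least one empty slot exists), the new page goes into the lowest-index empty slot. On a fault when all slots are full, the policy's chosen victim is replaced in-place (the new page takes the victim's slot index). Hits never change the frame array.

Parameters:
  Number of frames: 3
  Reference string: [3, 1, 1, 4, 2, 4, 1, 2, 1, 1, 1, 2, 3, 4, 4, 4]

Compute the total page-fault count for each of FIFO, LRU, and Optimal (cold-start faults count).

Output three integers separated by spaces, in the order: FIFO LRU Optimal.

Answer: 5 6 5

Derivation:
--- FIFO ---
  step 0: ref 3 -> FAULT, frames=[3,-,-] (faults so far: 1)
  step 1: ref 1 -> FAULT, frames=[3,1,-] (faults so far: 2)
  step 2: ref 1 -> HIT, frames=[3,1,-] (faults so far: 2)
  step 3: ref 4 -> FAULT, frames=[3,1,4] (faults so far: 3)
  step 4: ref 2 -> FAULT, evict 3, frames=[2,1,4] (faults so far: 4)
  step 5: ref 4 -> HIT, frames=[2,1,4] (faults so far: 4)
  step 6: ref 1 -> HIT, frames=[2,1,4] (faults so far: 4)
  step 7: ref 2 -> HIT, frames=[2,1,4] (faults so far: 4)
  step 8: ref 1 -> HIT, frames=[2,1,4] (faults so far: 4)
  step 9: ref 1 -> HIT, frames=[2,1,4] (faults so far: 4)
  step 10: ref 1 -> HIT, frames=[2,1,4] (faults so far: 4)
  step 11: ref 2 -> HIT, frames=[2,1,4] (faults so far: 4)
  step 12: ref 3 -> FAULT, evict 1, frames=[2,3,4] (faults so far: 5)
  step 13: ref 4 -> HIT, frames=[2,3,4] (faults so far: 5)
  step 14: ref 4 -> HIT, frames=[2,3,4] (faults so far: 5)
  step 15: ref 4 -> HIT, frames=[2,3,4] (faults so far: 5)
  FIFO total faults: 5
--- LRU ---
  step 0: ref 3 -> FAULT, frames=[3,-,-] (faults so far: 1)
  step 1: ref 1 -> FAULT, frames=[3,1,-] (faults so far: 2)
  step 2: ref 1 -> HIT, frames=[3,1,-] (faults so far: 2)
  step 3: ref 4 -> FAULT, frames=[3,1,4] (faults so far: 3)
  step 4: ref 2 -> FAULT, evict 3, frames=[2,1,4] (faults so far: 4)
  step 5: ref 4 -> HIT, frames=[2,1,4] (faults so far: 4)
  step 6: ref 1 -> HIT, frames=[2,1,4] (faults so far: 4)
  step 7: ref 2 -> HIT, frames=[2,1,4] (faults so far: 4)
  step 8: ref 1 -> HIT, frames=[2,1,4] (faults so far: 4)
  step 9: ref 1 -> HIT, frames=[2,1,4] (faults so far: 4)
  step 10: ref 1 -> HIT, frames=[2,1,4] (faults so far: 4)
  step 11: ref 2 -> HIT, frames=[2,1,4] (faults so far: 4)
  step 12: ref 3 -> FAULT, evict 4, frames=[2,1,3] (faults so far: 5)
  step 13: ref 4 -> FAULT, evict 1, frames=[2,4,3] (faults so far: 6)
  step 14: ref 4 -> HIT, frames=[2,4,3] (faults so far: 6)
  step 15: ref 4 -> HIT, frames=[2,4,3] (faults so far: 6)
  LRU total faults: 6
--- Optimal ---
  step 0: ref 3 -> FAULT, frames=[3,-,-] (faults so far: 1)
  step 1: ref 1 -> FAULT, frames=[3,1,-] (faults so far: 2)
  step 2: ref 1 -> HIT, frames=[3,1,-] (faults so far: 2)
  step 3: ref 4 -> FAULT, frames=[3,1,4] (faults so far: 3)
  step 4: ref 2 -> FAULT, evict 3, frames=[2,1,4] (faults so far: 4)
  step 5: ref 4 -> HIT, frames=[2,1,4] (faults so far: 4)
  step 6: ref 1 -> HIT, frames=[2,1,4] (faults so far: 4)
  step 7: ref 2 -> HIT, frames=[2,1,4] (faults so far: 4)
  step 8: ref 1 -> HIT, frames=[2,1,4] (faults so far: 4)
  step 9: ref 1 -> HIT, frames=[2,1,4] (faults so far: 4)
  step 10: ref 1 -> HIT, frames=[2,1,4] (faults so far: 4)
  step 11: ref 2 -> HIT, frames=[2,1,4] (faults so far: 4)
  step 12: ref 3 -> FAULT, evict 1, frames=[2,3,4] (faults so far: 5)
  step 13: ref 4 -> HIT, frames=[2,3,4] (faults so far: 5)
  step 14: ref 4 -> HIT, frames=[2,3,4] (faults so far: 5)
  step 15: ref 4 -> HIT, frames=[2,3,4] (faults so far: 5)
  Optimal total faults: 5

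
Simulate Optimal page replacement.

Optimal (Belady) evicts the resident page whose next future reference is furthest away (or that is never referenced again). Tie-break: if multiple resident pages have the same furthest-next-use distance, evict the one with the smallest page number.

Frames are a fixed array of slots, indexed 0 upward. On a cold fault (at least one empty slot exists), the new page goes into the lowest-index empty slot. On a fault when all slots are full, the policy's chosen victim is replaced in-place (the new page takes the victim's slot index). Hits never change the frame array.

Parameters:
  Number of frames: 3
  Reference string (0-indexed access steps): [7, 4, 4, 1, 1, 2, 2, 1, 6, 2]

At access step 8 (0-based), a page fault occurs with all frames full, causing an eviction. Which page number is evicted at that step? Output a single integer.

Step 0: ref 7 -> FAULT, frames=[7,-,-]
Step 1: ref 4 -> FAULT, frames=[7,4,-]
Step 2: ref 4 -> HIT, frames=[7,4,-]
Step 3: ref 1 -> FAULT, frames=[7,4,1]
Step 4: ref 1 -> HIT, frames=[7,4,1]
Step 5: ref 2 -> FAULT, evict 4, frames=[7,2,1]
Step 6: ref 2 -> HIT, frames=[7,2,1]
Step 7: ref 1 -> HIT, frames=[7,2,1]
Step 8: ref 6 -> FAULT, evict 1, frames=[7,2,6]
At step 8: evicted page 1

Answer: 1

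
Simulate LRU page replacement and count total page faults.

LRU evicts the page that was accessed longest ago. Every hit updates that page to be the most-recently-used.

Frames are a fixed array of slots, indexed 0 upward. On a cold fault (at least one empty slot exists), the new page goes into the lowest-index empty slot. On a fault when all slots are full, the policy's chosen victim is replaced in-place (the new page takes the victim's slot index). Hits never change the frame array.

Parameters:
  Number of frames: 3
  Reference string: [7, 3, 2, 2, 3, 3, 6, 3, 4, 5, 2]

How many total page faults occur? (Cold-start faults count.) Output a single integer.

Step 0: ref 7 → FAULT, frames=[7,-,-]
Step 1: ref 3 → FAULT, frames=[7,3,-]
Step 2: ref 2 → FAULT, frames=[7,3,2]
Step 3: ref 2 → HIT, frames=[7,3,2]
Step 4: ref 3 → HIT, frames=[7,3,2]
Step 5: ref 3 → HIT, frames=[7,3,2]
Step 6: ref 6 → FAULT (evict 7), frames=[6,3,2]
Step 7: ref 3 → HIT, frames=[6,3,2]
Step 8: ref 4 → FAULT (evict 2), frames=[6,3,4]
Step 9: ref 5 → FAULT (evict 6), frames=[5,3,4]
Step 10: ref 2 → FAULT (evict 3), frames=[5,2,4]
Total faults: 7

Answer: 7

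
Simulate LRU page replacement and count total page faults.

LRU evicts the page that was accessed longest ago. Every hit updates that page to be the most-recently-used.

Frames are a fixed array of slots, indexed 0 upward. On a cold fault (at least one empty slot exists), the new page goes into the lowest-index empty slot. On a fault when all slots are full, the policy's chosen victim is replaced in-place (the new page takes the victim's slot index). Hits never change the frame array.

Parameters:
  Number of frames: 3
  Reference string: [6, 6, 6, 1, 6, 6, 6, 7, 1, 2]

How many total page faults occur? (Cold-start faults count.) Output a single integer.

Step 0: ref 6 → FAULT, frames=[6,-,-]
Step 1: ref 6 → HIT, frames=[6,-,-]
Step 2: ref 6 → HIT, frames=[6,-,-]
Step 3: ref 1 → FAULT, frames=[6,1,-]
Step 4: ref 6 → HIT, frames=[6,1,-]
Step 5: ref 6 → HIT, frames=[6,1,-]
Step 6: ref 6 → HIT, frames=[6,1,-]
Step 7: ref 7 → FAULT, frames=[6,1,7]
Step 8: ref 1 → HIT, frames=[6,1,7]
Step 9: ref 2 → FAULT (evict 6), frames=[2,1,7]
Total faults: 4

Answer: 4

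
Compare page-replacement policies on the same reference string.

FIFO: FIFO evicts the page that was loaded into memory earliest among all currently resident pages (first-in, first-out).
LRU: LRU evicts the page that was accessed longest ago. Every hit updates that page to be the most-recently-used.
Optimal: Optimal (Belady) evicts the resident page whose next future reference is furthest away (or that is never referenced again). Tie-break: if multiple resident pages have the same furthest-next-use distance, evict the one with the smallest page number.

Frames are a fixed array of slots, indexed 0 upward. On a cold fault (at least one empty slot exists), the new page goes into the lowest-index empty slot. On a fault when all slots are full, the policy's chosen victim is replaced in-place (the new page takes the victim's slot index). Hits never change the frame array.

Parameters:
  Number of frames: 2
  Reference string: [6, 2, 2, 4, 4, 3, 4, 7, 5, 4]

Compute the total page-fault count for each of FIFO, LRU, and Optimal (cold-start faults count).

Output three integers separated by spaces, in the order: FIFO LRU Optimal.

--- FIFO ---
  step 0: ref 6 -> FAULT, frames=[6,-] (faults so far: 1)
  step 1: ref 2 -> FAULT, frames=[6,2] (faults so far: 2)
  step 2: ref 2 -> HIT, frames=[6,2] (faults so far: 2)
  step 3: ref 4 -> FAULT, evict 6, frames=[4,2] (faults so far: 3)
  step 4: ref 4 -> HIT, frames=[4,2] (faults so far: 3)
  step 5: ref 3 -> FAULT, evict 2, frames=[4,3] (faults so far: 4)
  step 6: ref 4 -> HIT, frames=[4,3] (faults so far: 4)
  step 7: ref 7 -> FAULT, evict 4, frames=[7,3] (faults so far: 5)
  step 8: ref 5 -> FAULT, evict 3, frames=[7,5] (faults so far: 6)
  step 9: ref 4 -> FAULT, evict 7, frames=[4,5] (faults so far: 7)
  FIFO total faults: 7
--- LRU ---
  step 0: ref 6 -> FAULT, frames=[6,-] (faults so far: 1)
  step 1: ref 2 -> FAULT, frames=[6,2] (faults so far: 2)
  step 2: ref 2 -> HIT, frames=[6,2] (faults so far: 2)
  step 3: ref 4 -> FAULT, evict 6, frames=[4,2] (faults so far: 3)
  step 4: ref 4 -> HIT, frames=[4,2] (faults so far: 3)
  step 5: ref 3 -> FAULT, evict 2, frames=[4,3] (faults so far: 4)
  step 6: ref 4 -> HIT, frames=[4,3] (faults so far: 4)
  step 7: ref 7 -> FAULT, evict 3, frames=[4,7] (faults so far: 5)
  step 8: ref 5 -> FAULT, evict 4, frames=[5,7] (faults so far: 6)
  step 9: ref 4 -> FAULT, evict 7, frames=[5,4] (faults so far: 7)
  LRU total faults: 7
--- Optimal ---
  step 0: ref 6 -> FAULT, frames=[6,-] (faults so far: 1)
  step 1: ref 2 -> FAULT, frames=[6,2] (faults so far: 2)
  step 2: ref 2 -> HIT, frames=[6,2] (faults so far: 2)
  step 3: ref 4 -> FAULT, evict 2, frames=[6,4] (faults so far: 3)
  step 4: ref 4 -> HIT, frames=[6,4] (faults so far: 3)
  step 5: ref 3 -> FAULT, evict 6, frames=[3,4] (faults so far: 4)
  step 6: ref 4 -> HIT, frames=[3,4] (faults so far: 4)
  step 7: ref 7 -> FAULT, evict 3, frames=[7,4] (faults so far: 5)
  step 8: ref 5 -> FAULT, evict 7, frames=[5,4] (faults so far: 6)
  step 9: ref 4 -> HIT, frames=[5,4] (faults so far: 6)
  Optimal total faults: 6

Answer: 7 7 6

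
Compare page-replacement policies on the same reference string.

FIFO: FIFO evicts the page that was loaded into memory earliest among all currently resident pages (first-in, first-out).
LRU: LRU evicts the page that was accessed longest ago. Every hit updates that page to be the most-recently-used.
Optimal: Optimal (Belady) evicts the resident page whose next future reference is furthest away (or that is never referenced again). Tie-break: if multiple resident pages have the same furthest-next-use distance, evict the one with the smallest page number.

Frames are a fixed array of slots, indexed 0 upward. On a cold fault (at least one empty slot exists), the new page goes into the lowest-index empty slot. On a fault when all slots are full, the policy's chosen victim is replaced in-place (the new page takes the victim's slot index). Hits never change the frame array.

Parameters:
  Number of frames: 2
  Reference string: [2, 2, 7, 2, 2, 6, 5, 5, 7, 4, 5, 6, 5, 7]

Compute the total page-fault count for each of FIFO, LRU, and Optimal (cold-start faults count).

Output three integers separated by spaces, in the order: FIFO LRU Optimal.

--- FIFO ---
  step 0: ref 2 -> FAULT, frames=[2,-] (faults so far: 1)
  step 1: ref 2 -> HIT, frames=[2,-] (faults so far: 1)
  step 2: ref 7 -> FAULT, frames=[2,7] (faults so far: 2)
  step 3: ref 2 -> HIT, frames=[2,7] (faults so far: 2)
  step 4: ref 2 -> HIT, frames=[2,7] (faults so far: 2)
  step 5: ref 6 -> FAULT, evict 2, frames=[6,7] (faults so far: 3)
  step 6: ref 5 -> FAULT, evict 7, frames=[6,5] (faults so far: 4)
  step 7: ref 5 -> HIT, frames=[6,5] (faults so far: 4)
  step 8: ref 7 -> FAULT, evict 6, frames=[7,5] (faults so far: 5)
  step 9: ref 4 -> FAULT, evict 5, frames=[7,4] (faults so far: 6)
  step 10: ref 5 -> FAULT, evict 7, frames=[5,4] (faults so far: 7)
  step 11: ref 6 -> FAULT, evict 4, frames=[5,6] (faults so far: 8)
  step 12: ref 5 -> HIT, frames=[5,6] (faults so far: 8)
  step 13: ref 7 -> FAULT, evict 5, frames=[7,6] (faults so far: 9)
  FIFO total faults: 9
--- LRU ---
  step 0: ref 2 -> FAULT, frames=[2,-] (faults so far: 1)
  step 1: ref 2 -> HIT, frames=[2,-] (faults so far: 1)
  step 2: ref 7 -> FAULT, frames=[2,7] (faults so far: 2)
  step 3: ref 2 -> HIT, frames=[2,7] (faults so far: 2)
  step 4: ref 2 -> HIT, frames=[2,7] (faults so far: 2)
  step 5: ref 6 -> FAULT, evict 7, frames=[2,6] (faults so far: 3)
  step 6: ref 5 -> FAULT, evict 2, frames=[5,6] (faults so far: 4)
  step 7: ref 5 -> HIT, frames=[5,6] (faults so far: 4)
  step 8: ref 7 -> FAULT, evict 6, frames=[5,7] (faults so far: 5)
  step 9: ref 4 -> FAULT, evict 5, frames=[4,7] (faults so far: 6)
  step 10: ref 5 -> FAULT, evict 7, frames=[4,5] (faults so far: 7)
  step 11: ref 6 -> FAULT, evict 4, frames=[6,5] (faults so far: 8)
  step 12: ref 5 -> HIT, frames=[6,5] (faults so far: 8)
  step 13: ref 7 -> FAULT, evict 6, frames=[7,5] (faults so far: 9)
  LRU total faults: 9
--- Optimal ---
  step 0: ref 2 -> FAULT, frames=[2,-] (faults so far: 1)
  step 1: ref 2 -> HIT, frames=[2,-] (faults so far: 1)
  step 2: ref 7 -> FAULT, frames=[2,7] (faults so far: 2)
  step 3: ref 2 -> HIT, frames=[2,7] (faults so far: 2)
  step 4: ref 2 -> HIT, frames=[2,7] (faults so far: 2)
  step 5: ref 6 -> FAULT, evict 2, frames=[6,7] (faults so far: 3)
  step 6: ref 5 -> FAULT, evict 6, frames=[5,7] (faults so far: 4)
  step 7: ref 5 -> HIT, frames=[5,7] (faults so far: 4)
  step 8: ref 7 -> HIT, frames=[5,7] (faults so far: 4)
  step 9: ref 4 -> FAULT, evict 7, frames=[5,4] (faults so far: 5)
  step 10: ref 5 -> HIT, frames=[5,4] (faults so far: 5)
  step 11: ref 6 -> FAULT, evict 4, frames=[5,6] (faults so far: 6)
  step 12: ref 5 -> HIT, frames=[5,6] (faults so far: 6)
  step 13: ref 7 -> FAULT, evict 5, frames=[7,6] (faults so far: 7)
  Optimal total faults: 7

Answer: 9 9 7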